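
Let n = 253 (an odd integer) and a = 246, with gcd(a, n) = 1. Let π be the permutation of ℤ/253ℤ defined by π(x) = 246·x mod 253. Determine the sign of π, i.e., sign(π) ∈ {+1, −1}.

+1

Start at x=236: 236 → 119 → 179 → 12 → 169 → 82 → 185 → … (one orbit).
9 cycles of lengths [55, 55, 55, 55, 11, 11, 5, 5, 1].
sign(π) = (−1)^{n − #cycles} = (−1)^{253−9} = (−1)^244 = +1.
(246|253)_J = +1 (Zolotarev's lemma cross-check).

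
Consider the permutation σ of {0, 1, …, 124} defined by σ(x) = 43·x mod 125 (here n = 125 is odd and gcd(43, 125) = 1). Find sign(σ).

-1

Orbit of 49 under x↦43x: [49, 107, 101, 93, 124, 82, 26]… (length divides ord_125(43)).
Cycle type of π: 20×5 + 4×6 + 1; total 12 cycles.
125 − 12 = 113 transpositions; sign(π) = (−1)^113 = -1.
Via Zolotarev, sign(π_{43}) = (43|125) = -1.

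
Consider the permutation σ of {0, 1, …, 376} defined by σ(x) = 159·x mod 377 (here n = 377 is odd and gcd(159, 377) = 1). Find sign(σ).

Orbit of 334 under x↦159x: [334, 326, 185, 9, 300, 198, 191]… (length divides ord_377(159)).
10 cycles of lengths [84, 84, 84, 84, 28, 3, 3, 3, 3, 1].
10 cycles on 377: each ℓ→(−1)^(ℓ−1), product (−1)^367 = -1.

-1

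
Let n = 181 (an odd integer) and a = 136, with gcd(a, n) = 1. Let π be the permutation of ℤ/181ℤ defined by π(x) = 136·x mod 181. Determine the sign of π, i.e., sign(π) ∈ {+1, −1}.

Trace 3: π^k(3) = [3, 46, 102, 116, 29, 143, 81] for k=0..6.
3 cycles of lengths [90, 90, 1].
With 3 cycles on 181 points, sign = (−1)^{181−3} = +1.
The Jacobi symbol (136|181) = +1 (Zolotarev) agrees.

+1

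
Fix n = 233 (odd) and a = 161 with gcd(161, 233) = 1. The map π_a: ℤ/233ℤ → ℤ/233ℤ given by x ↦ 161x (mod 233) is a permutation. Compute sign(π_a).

Orbit of 2 under x↦161x: [2, 89, 116, 36, 204, 224, 182]… (length divides ord_233(161)).
π_161 has 3 disjoint cycles with lengths [116, 116, 1] on {0,…,232}.
With 3 cycles on 233 points, sign = (−1)^{233−3} = +1.
Check: (161/233) = +1 by Zolotarev.

+1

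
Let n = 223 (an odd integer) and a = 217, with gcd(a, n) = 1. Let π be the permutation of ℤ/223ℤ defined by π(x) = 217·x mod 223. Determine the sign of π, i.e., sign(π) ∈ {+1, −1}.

+1

Orbit of 9 under x↦217x: [9, 169, 101, 63, 68, 38, 218]… (length divides ord_223(217)).
Decompose π into cycles: lengths [111, 111, 1] (3 cycles, including the fixed point 0).
223 − 3 = 220 transpositions; sign(π) = (−1)^220 = +1.
Via Zolotarev, sign(π_{217}) = (217|223) = +1.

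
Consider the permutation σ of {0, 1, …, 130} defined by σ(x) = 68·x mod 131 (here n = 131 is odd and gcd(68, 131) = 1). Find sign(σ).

Orbit of 52 under x↦68x: [52, 130, 63, 92, 99, 51, 62]… (length divides ord_131(68)).
Decompose π into cycles: lengths [26, 26, 26, 26, 26, 1] (6 cycles, including the fixed point 0).
131 − 6 = 125 transpositions; sign(π) = (−1)^125 = -1.

-1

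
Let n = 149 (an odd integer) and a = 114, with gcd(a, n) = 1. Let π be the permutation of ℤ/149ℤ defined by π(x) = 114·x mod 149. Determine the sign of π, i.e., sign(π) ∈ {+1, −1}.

+1

Start at x=73: 73 → 127 → 25 → 19 → 80 → 31 → 107 → … (one orbit).
π_114 has 5 disjoint cycles with lengths [37, 37, 37, 37, 1] on {0,…,148}.
149 − 5 = 144 transpositions; sign(π) = (−1)^144 = +1.
The Jacobi symbol (114|149) = +1 (Zolotarev) agrees.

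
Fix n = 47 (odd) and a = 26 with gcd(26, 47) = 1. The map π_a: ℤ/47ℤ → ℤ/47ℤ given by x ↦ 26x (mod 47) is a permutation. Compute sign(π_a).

-1

Orbit of 15 under x↦26x: [15, 14, 35, 17, 19, 24, 13]… (length divides ord_47(26)).
Decompose π into cycles: lengths [46, 1] (2 cycles, including the fixed point 0).
With 2 cycles on 47 points, sign = (−1)^{47−2} = -1.
(26|47)_J = -1 (Zolotarev's lemma cross-check).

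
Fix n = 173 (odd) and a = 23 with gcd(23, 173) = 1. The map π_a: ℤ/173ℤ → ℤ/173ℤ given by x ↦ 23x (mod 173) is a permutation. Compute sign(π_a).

Orbit of 57 under x↦23x: [57, 100, 51, 135, 164, 139, 83]… (length divides ord_173(23)).
The orbit structure of x ↦ 23x mod 173: 5 orbits of sizes [43, 43, 43, 43, 1].
sign(π) = (−1)^{n − #cycles} = (−1)^{173−5} = (−1)^168 = +1.
The Jacobi symbol (23|173) = +1 (Zolotarev) agrees.

+1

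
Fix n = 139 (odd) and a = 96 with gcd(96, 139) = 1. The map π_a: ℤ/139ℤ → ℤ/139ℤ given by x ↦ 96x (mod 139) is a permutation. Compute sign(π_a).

Start at x=42: 42 → 1 → 96 → 42 (one orbit).
The orbit structure of x ↦ 96x mod 139: 47 orbits of sizes [3, 3, 3, 3, 3, 3, 3, 3, 3, 3, 3, 3, 3, 3, 3, 3, 3, 3, 3, 3, 3, 3, 3, 3, 3, 3, 3, 3, 3, 3, 3, 3, 3, 3, 3, 3, 3, 3, 3, 3, 3, 3, 3, 3, 3, 3, 1].
139 − 47 = 92 transpositions; sign(π) = (−1)^92 = +1.

+1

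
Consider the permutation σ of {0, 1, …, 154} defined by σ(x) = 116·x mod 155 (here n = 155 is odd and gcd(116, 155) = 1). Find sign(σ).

-1

Trace 16: π^k(16) = [16, 151, 1, 116, 126, 46, 66] for k=0..6.
Cycle type of π: 10×15 + 1×5; total 20 cycles.
sign(π) = (−1)^{n − #cycles} = (−1)^{155−20} = (−1)^135 = -1.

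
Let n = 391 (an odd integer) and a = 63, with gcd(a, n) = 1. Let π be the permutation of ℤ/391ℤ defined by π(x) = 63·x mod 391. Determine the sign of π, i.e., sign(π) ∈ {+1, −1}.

Orbit of 196 under x↦63x: [196, 227, 225, 99, 372, 367, 52]… (length divides ord_391(63)).
π_63 has 5 disjoint cycles with lengths [176, 176, 22, 16, 1] on {0,…,390}.
5 cycles on 391: each ℓ→(−1)^(ℓ−1), product (−1)^386 = +1.
Check: (63/391) = +1 by Zolotarev.

+1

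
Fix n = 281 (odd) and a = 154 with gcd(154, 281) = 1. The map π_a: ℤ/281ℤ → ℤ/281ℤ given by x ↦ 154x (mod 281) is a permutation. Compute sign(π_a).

-1

Trace 100: π^k(100) = [100, 226, 241, 22, 16, 216, 106] for k=0..6.
The orbit structure of x ↦ 154x mod 281: 2 orbits of sizes [280, 1].
Σ(ℓ_i−1) = 281−2 = 279; sign = (−1)^279 = -1.
Check: (154/281) = -1 by Zolotarev.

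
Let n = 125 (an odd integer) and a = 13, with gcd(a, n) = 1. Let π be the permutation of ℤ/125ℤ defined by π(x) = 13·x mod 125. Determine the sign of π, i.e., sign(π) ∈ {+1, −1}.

-1

Orbit of 16 under x↦13x: [16, 83, 79, 27, 101, 63, 69]… (length divides ord_125(13)).
The orbit structure of x ↦ 13x mod 125: 4 orbits of sizes [100, 20, 4, 1].
n − c = 125 − 4 = 121; sign = (−1)^121 = -1.
The Jacobi symbol (13|125) = -1 (Zolotarev) agrees.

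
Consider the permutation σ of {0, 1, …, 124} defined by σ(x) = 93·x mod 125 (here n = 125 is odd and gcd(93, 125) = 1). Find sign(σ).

Trace 24: π^k(24) = [24, 107, 76, 68, 74, 7, 26] for k=0..6.
Cycle lengths of π_93 on ℤ/125ℤ: [20, 20, 20, 20, 20, 4, 4, 4, 4, 4, 4, 1]; 12 cycles in total.
n − c = 125 − 12 = 113; sign = (−1)^113 = -1.

-1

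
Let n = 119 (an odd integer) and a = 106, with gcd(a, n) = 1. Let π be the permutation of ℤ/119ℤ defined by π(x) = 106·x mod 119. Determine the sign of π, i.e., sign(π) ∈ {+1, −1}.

Trace 50: π^k(50) = [50, 64, 1, 106] for k=0..3.
Cycle lengths of π_106 on ℤ/119ℤ: [4, 4, 4, 4, 4, 4, 4, 4, 4, 4, 4, 4, 4, 4, 4, 4, 4, 4, 4, 4, 4, 4, 4, 4, 4, 4, 4, 4, 1, 1, 1, 1, 1, 1, 1]; 35 cycles in total.
sign(π) = (−1)^{n − #cycles} = (−1)^{119−35} = (−1)^84 = +1.
The Jacobi symbol (106|119) = +1 (Zolotarev) agrees.

+1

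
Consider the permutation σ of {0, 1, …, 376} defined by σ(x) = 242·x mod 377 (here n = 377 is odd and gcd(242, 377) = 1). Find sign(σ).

Orbit of 170 under x↦242x: [170, 47, 64, 31, 339, 229, 376]… (length divides ord_377(242)).
π_242 has 17 disjoint cycles with lengths [28, 28, 28, 28, 28, 28, 28, 28, 28, 28, 28, 28, 28, 4, 4, 4, 1] on {0,…,376}.
17 cycles on 377: each ℓ→(−1)^(ℓ−1), product (−1)^360 = +1.
Zolotarev: (242|377) = +1, matching the cycle-count sign.

+1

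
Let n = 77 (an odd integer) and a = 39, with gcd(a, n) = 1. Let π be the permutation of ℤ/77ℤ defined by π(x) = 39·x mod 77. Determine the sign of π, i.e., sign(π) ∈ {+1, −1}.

Start at x=57: 57 → 67 → 72 → 36 → 18 → 9 → 43 → … (one orbit).
Cycle type of π: 30×2 + 10 + 3×2 + 1; total 6 cycles.
77 − 6 = 71 transpositions; sign(π) = (−1)^71 = -1.
Zolotarev: (39|77) = -1, matching the cycle-count sign.

-1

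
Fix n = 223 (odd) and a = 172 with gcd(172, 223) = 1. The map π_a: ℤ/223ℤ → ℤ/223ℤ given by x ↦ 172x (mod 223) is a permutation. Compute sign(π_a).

+1

Start at x=101: 101 → 201 → 7 → 89 → 144 → 15 → 127 → … (one orbit).
The orbit structure of x ↦ 172x mod 223: 3 orbits of sizes [111, 111, 1].
sign(π) = (−1)^{n − #cycles} = (−1)^{223−3} = (−1)^220 = +1.
Check: (172/223) = +1 by Zolotarev.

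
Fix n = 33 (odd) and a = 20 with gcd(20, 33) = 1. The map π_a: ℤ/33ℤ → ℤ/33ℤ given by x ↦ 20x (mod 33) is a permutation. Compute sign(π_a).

-1

Orbit of 25 under x↦20x: [25, 5, 1, 20, 4, 14, 16]… (length divides ord_33(20)).
Cycle lengths of π_20 on ℤ/33ℤ: [10, 10, 5, 5, 2, 1]; 6 cycles in total.
sign(π) = (−1)^{n − #cycles} = (−1)^{33−6} = (−1)^27 = -1.
Check: (20/33) = -1 by Zolotarev.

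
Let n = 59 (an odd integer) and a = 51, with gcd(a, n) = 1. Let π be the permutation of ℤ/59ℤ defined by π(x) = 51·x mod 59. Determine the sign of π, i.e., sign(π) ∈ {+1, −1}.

Start at x=7: 7 → 3 → 35 → 15 → 57 → 16 → 49 → … (one orbit).
Decompose π into cycles: lengths [29, 29, 1] (3 cycles, including the fixed point 0).
n − c = 59 − 3 = 56; sign = (−1)^56 = +1.

+1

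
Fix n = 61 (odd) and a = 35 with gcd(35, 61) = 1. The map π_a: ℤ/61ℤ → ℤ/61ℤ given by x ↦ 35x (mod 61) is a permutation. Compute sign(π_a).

Start at x=50: 50 → 42 → 6 → 27 → 30 → 13 → 28 → … (one orbit).
Cycle lengths of π_35 on ℤ/61ℤ: [60, 1]; 2 cycles in total.
61 − 2 = 59 transpositions; sign(π) = (−1)^59 = -1.
Via Zolotarev, sign(π_{35}) = (35|61) = -1.

-1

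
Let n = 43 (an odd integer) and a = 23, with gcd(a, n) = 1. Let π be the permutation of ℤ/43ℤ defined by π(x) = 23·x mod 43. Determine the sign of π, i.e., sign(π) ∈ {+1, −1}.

+1

Trace 10: π^k(10) = [10, 15, 1, 23, 13, 41, 40] for k=0..6.
Cycle lengths of π_23 on ℤ/43ℤ: [21, 21, 1]; 3 cycles in total.
3 cycles on 43: each ℓ→(−1)^(ℓ−1), product (−1)^40 = +1.
Check: (23/43) = +1 by Zolotarev.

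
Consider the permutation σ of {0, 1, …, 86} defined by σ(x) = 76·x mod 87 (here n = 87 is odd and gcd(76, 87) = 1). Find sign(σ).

Orbit of 76 under x↦76x: [76, 34, 61, 25, 73, 67, 46]… (length divides ord_87(76)).
Cycle type of π: 28×3 + 1×3; total 6 cycles.
87 − 6 = 81 transpositions; sign(π) = (−1)^81 = -1.

-1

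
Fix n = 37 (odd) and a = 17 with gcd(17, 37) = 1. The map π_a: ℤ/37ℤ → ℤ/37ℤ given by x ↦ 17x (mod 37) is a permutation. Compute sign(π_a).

-1

Orbit of 1 under x↦17x: [1, 17, 30, 29, 12, 19, 27]… (length divides ord_37(17)).
The orbit structure of x ↦ 17x mod 37: 2 orbits of sizes [36, 1].
Σ(ℓ_i−1) = 37−2 = 35; sign = (−1)^35 = -1.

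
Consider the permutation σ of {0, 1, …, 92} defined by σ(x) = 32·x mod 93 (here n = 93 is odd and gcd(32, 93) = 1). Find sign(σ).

Trace 1: π^k(1) = [1, 32] for k=0..1.
Decompose π into cycles: lengths [2, 2, 2, 2, 2, 2, 2, 2, 2, 2, 2, 2, 2, 2, 2, 2, 2, 2, 2, 2, 2, 2, 2, 2, 2, 2, 2, 2, 2, 2, 2, 1, 1, 1, 1, 1, 1, 1, 1, 1, 1, 1, 1, 1, 1, 1, 1, 1, 1, 1, 1, 1, 1, 1, 1, 1, 1, 1, 1, 1, 1, 1] (62 cycles, including the fixed point 0).
sign(π) = (−1)^{n − #cycles} = (−1)^{93−62} = (−1)^31 = -1.
(32|93)_J = -1 (Zolotarev's lemma cross-check).

-1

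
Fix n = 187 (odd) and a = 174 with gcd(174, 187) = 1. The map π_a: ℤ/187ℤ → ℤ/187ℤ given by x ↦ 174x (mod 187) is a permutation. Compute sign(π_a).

+1

Orbit of 1 under x↦174x: [1, 174, 169, 47, 137, 89, 152]… (length divides ord_187(174)).
Cycle lengths of π_174 on ℤ/187ℤ: [20, 20, 20, 20, 20, 20, 20, 20, 5, 5, 4, 4, 4, 4, 1]; 15 cycles in total.
187 − 15 = 172 transpositions; sign(π) = (−1)^172 = +1.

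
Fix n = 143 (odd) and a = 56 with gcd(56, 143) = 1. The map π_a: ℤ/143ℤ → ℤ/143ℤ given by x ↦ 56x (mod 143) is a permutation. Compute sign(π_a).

Orbit of 133 under x↦56x: [133, 12, 100, 23, 1, 56]… (length divides ord_143(56)).
Decompose π into cycles: lengths [6, 6, 6, 6, 6, 6, 6, 6, 6, 6, 6, 6, 6, 6, 6, 6, 6, 6, 6, 6, 6, 6, 1, 1, 1, 1, 1, 1, 1, 1, 1, 1, 1] (33 cycles, including the fixed point 0).
33 cycles on 143: each ℓ→(−1)^(ℓ−1), product (−1)^110 = +1.

+1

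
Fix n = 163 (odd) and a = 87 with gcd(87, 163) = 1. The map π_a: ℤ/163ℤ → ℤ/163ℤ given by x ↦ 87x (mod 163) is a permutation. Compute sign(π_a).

+1

Trace 4: π^k(4) = [4, 22, 121, 95, 115, 62, 15] for k=0..6.
The orbit structure of x ↦ 87x mod 163: 3 orbits of sizes [81, 81, 1].
3 cycles on 163: each ℓ→(−1)^(ℓ−1), product (−1)^160 = +1.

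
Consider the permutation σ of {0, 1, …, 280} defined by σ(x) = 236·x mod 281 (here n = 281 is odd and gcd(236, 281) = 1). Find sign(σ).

+1

Trace 85: π^k(85) = [85, 109, 153, 140, 163, 252, 181] for k=0..6.
9 cycles of lengths [35, 35, 35, 35, 35, 35, 35, 35, 1].
9 cycles on 281: each ℓ→(−1)^(ℓ−1), product (−1)^272 = +1.
Via Zolotarev, sign(π_{236}) = (236|281) = +1.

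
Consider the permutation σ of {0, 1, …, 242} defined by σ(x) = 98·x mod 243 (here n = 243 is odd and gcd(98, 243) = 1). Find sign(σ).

-1

Orbit of 217 under x↦98x: [217, 125, 100, 80, 64, 197, 109]… (length divides ord_243(98)).
Decompose π into cycles: lengths [54, 54, 54, 18, 18, 18, 6, 6, 6, 2, 2, 2, 2, 1] (14 cycles, including the fixed point 0).
With 14 cycles on 243 points, sign = (−1)^{243−14} = -1.
Via Zolotarev, sign(π_{98}) = (98|243) = -1.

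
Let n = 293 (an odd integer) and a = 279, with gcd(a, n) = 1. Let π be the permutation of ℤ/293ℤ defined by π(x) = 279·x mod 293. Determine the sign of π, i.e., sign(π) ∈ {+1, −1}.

+1

Trace 197: π^k(197) = [197, 172, 229, 17, 55, 109, 232] for k=0..6.
Decompose π into cycles: lengths [73, 73, 73, 73, 1] (5 cycles, including the fixed point 0).
With 5 cycles on 293 points, sign = (−1)^{293−5} = +1.
Check: (279/293) = +1 by Zolotarev.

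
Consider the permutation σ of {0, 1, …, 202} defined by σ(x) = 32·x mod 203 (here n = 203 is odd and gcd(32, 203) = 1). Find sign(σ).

Orbit of 193 under x↦32x: [193, 86, 113, 165, 2, 64, 18]… (length divides ord_203(32)).
The orbit structure of x ↦ 32x mod 203: 6 orbits of sizes [84, 84, 28, 3, 3, 1].
6 cycles on 203: each ℓ→(−1)^(ℓ−1), product (−1)^197 = -1.
Check: (32/203) = -1 by Zolotarev.

-1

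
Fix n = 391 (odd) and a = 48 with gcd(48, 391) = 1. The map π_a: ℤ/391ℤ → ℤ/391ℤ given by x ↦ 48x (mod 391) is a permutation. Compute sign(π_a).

Orbit of 108 under x↦48x: [108, 101, 156, 59, 95, 259, 311]… (length divides ord_391(48)).
The orbit structure of x ↦ 48x mod 391: 6 orbits of sizes [176, 176, 16, 11, 11, 1].
sign(π) = (−1)^{n − #cycles} = (−1)^{391−6} = (−1)^385 = -1.
(48|391)_J = -1 (Zolotarev's lemma cross-check).

-1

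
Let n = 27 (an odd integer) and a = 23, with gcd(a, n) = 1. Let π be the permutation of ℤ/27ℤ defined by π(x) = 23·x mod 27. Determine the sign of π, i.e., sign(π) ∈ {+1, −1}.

-1

Orbit of 25 under x↦23x: [25, 8, 22, 20, 1, 23, 16]… (length divides ord_27(23)).
Cycle type of π: 18 + 6 + 2 + 1; total 4 cycles.
Σ(ℓ_i−1) = 27−4 = 23; sign = (−1)^23 = -1.
Via Zolotarev, sign(π_{23}) = (23|27) = -1.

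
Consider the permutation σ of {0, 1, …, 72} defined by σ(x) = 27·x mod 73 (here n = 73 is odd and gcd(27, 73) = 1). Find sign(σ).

+1

Trace 27: π^k(27) = [27, 72, 46, 1] for k=0..3.
The orbit structure of x ↦ 27x mod 73: 19 orbits of sizes [4, 4, 4, 4, 4, 4, 4, 4, 4, 4, 4, 4, 4, 4, 4, 4, 4, 4, 1].
73 − 19 = 54 transpositions; sign(π) = (−1)^54 = +1.
Via Zolotarev, sign(π_{27}) = (27|73) = +1.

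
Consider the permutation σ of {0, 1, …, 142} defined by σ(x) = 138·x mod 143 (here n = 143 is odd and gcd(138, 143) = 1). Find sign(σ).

Start at x=57: 57 → 1 → 138 → 25 → 18 → 53 → 21 → … (one orbit).
Decompose π into cycles: lengths [20, 20, 20, 20, 20, 20, 10, 4, 4, 4, 1] (11 cycles, including the fixed point 0).
sign(π) = (−1)^{n − #cycles} = (−1)^{143−11} = (−1)^132 = +1.
Check: (138/143) = +1 by Zolotarev.

+1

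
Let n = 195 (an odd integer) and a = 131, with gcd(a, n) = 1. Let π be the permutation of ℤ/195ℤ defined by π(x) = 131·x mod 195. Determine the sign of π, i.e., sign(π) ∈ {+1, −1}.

-1

Trace 1: π^k(1) = [1, 131] for k=0..1.
The orbit structure of x ↦ 131x mod 195: 130 orbits of sizes [2, 2, 2, 2, 2, 2, 2, 2, 2, 2, 2, 2, 2, 2, 2, 2, 2, 2, 2, 2, 2, 2, 2, 2, 2, 2, 2, 2, 2, 2, 2, 2, 2, 2, 2, 2, 2, 2, 2, 2, 2, 2, 2, 2, 2, 2, 2, 2, 2, 2, 2, 2, 2, 2, 2, 2, 2, 2, 2, 2, 2, 2, 2, 2, 2, 1, 1, 1, 1, 1, 1, 1, 1, 1, 1, 1, 1, 1, 1, 1, 1, 1, 1, 1, 1, 1, 1, 1, 1, 1, 1, 1, 1, 1, 1, 1, 1, 1, 1, 1, 1, 1, 1, 1, 1, 1, 1, 1, 1, 1, 1, 1, 1, 1, 1, 1, 1, 1, 1, 1, 1, 1, 1, 1, 1, 1, 1, 1, 1, 1].
n − c = 195 − 130 = 65; sign = (−1)^65 = -1.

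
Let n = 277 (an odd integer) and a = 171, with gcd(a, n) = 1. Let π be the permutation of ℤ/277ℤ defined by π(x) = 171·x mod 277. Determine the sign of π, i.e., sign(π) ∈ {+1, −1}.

+1

Orbit of 243 under x↦171x: [243, 3, 236, 191, 252, 157, 255]… (length divides ord_277(171)).
Decompose π into cycles: lengths [69, 69, 69, 69, 1] (5 cycles, including the fixed point 0).
Σ(ℓ_i−1) = 277−5 = 272; sign = (−1)^272 = +1.
(171|277)_J = +1 (Zolotarev's lemma cross-check).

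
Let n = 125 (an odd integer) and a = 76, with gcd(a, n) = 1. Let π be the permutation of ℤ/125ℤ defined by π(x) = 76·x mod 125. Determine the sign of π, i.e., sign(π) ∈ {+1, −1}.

+1

Start at x=51: 51 → 1 → 76 → 26 → 101 → 51 (one orbit).
The orbit structure of x ↦ 76x mod 125: 45 orbits of sizes [5, 5, 5, 5, 5, 5, 5, 5, 5, 5, 5, 5, 5, 5, 5, 5, 5, 5, 5, 5, 1, 1, 1, 1, 1, 1, 1, 1, 1, 1, 1, 1, 1, 1, 1, 1, 1, 1, 1, 1, 1, 1, 1, 1, 1].
45 cycles on 125: each ℓ→(−1)^(ℓ−1), product (−1)^80 = +1.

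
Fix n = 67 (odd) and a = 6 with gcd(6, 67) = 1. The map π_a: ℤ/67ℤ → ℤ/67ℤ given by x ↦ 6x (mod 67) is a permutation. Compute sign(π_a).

Orbit of 49 under x↦6x: [49, 26, 22, 65, 55, 62, 37]… (length divides ord_67(6)).
3 cycles of lengths [33, 33, 1].
With 3 cycles on 67 points, sign = (−1)^{67−3} = +1.
Zolotarev: (6|67) = +1, matching the cycle-count sign.

+1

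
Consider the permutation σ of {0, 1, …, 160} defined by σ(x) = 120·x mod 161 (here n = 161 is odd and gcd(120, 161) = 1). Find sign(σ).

-1

Trace 22: π^k(22) = [22, 64, 113, 36, 134, 141, 15] for k=0..6.
14 cycles of lengths [22, 22, 22, 22, 22, 22, 22, 1, 1, 1, 1, 1, 1, 1].
161 − 14 = 147 transpositions; sign(π) = (−1)^147 = -1.
Via Zolotarev, sign(π_{120}) = (120|161) = -1.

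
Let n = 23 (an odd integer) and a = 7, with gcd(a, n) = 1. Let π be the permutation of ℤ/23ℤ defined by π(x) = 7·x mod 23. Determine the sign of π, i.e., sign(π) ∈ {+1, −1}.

Orbit of 16 under x↦7x: [16, 20, 2, 14, 6, 19, 18]… (length divides ord_23(7)).
π_7 has 2 disjoint cycles with lengths [22, 1] on {0,…,22}.
With 2 cycles on 23 points, sign = (−1)^{23−2} = -1.
The Jacobi symbol (7|23) = -1 (Zolotarev) agrees.

-1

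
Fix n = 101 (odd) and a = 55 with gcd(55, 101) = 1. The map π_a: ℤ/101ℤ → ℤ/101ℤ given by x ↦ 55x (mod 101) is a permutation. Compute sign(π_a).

Start at x=36: 36 → 61 → 22 → 99 → 92 → 10 → 45 → … (one orbit).
Cycle type of π: 100 + 1; total 2 cycles.
With 2 cycles on 101 points, sign = (−1)^{101−2} = -1.
Zolotarev: (55|101) = -1, matching the cycle-count sign.

-1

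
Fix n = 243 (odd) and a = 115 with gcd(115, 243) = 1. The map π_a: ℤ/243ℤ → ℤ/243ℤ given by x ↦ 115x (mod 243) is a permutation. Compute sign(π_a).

Orbit of 166 under x↦115x: [166, 136, 88, 157, 73, 133, 229]… (length divides ord_243(115)).
Cycle lengths of π_115 on ℤ/243ℤ: [81, 81, 27, 27, 9, 9, 3, 3, 1, 1, 1]; 11 cycles in total.
sign(π) = (−1)^{n − #cycles} = (−1)^{243−11} = (−1)^232 = +1.

+1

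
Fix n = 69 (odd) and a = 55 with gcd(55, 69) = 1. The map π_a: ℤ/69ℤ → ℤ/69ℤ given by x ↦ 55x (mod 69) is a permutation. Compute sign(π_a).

+1

Start at x=4: 4 → 13 → 25 → 64 → 1 → 55 → 58 → … (one orbit).
π_55 has 9 disjoint cycles with lengths [11, 11, 11, 11, 11, 11, 1, 1, 1] on {0,…,68}.
Σ(ℓ_i−1) = 69−9 = 60; sign = (−1)^60 = +1.
Check: (55/69) = +1 by Zolotarev.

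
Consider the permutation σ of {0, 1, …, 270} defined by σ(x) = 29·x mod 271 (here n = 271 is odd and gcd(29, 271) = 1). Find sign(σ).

-1

Start at x=29: 29 → 28 → 270 → 242 → 243 → 1 → 29 (one orbit).
The orbit structure of x ↦ 29x mod 271: 46 orbits of sizes [6, 6, 6, 6, 6, 6, 6, 6, 6, 6, 6, 6, 6, 6, 6, 6, 6, 6, 6, 6, 6, 6, 6, 6, 6, 6, 6, 6, 6, 6, 6, 6, 6, 6, 6, 6, 6, 6, 6, 6, 6, 6, 6, 6, 6, 1].
271 − 46 = 225 transpositions; sign(π) = (−1)^225 = -1.
(29|271)_J = -1 (Zolotarev's lemma cross-check).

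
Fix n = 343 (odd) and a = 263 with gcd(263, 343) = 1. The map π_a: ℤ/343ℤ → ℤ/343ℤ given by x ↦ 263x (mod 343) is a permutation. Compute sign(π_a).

+1

Start at x=246: 246 → 214 → 30 → 1 → 263 → 226 → 99 → … (one orbit).
31 cycles of lengths [21, 21, 21, 21, 21, 21, 21, 21, 21, 21, 21, 21, 21, 21, 3, 3, 3, 3, 3, 3, 3, 3, 3, 3, 3, 3, 3, 3, 3, 3, 1].
343 − 31 = 312 transpositions; sign(π) = (−1)^312 = +1.
(263|343)_J = +1 (Zolotarev's lemma cross-check).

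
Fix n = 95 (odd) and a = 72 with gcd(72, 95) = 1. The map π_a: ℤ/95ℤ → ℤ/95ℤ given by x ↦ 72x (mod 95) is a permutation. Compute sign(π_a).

Start at x=33: 33 → 1 → 72 → 54 → 88 → 66 → 2 → … (one orbit).
Cycle type of π: 36×2 + 18 + 4 + 1; total 5 cycles.
sign(π) = (−1)^{n − #cycles} = (−1)^{95−5} = (−1)^90 = +1.
Check: (72/95) = +1 by Zolotarev.

+1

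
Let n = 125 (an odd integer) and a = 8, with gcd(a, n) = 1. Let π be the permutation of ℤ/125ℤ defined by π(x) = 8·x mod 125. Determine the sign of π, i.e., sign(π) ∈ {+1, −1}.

-1

Trace 56: π^k(56) = [56, 73, 84, 47, 1, 8, 64] for k=0..6.
π_8 has 4 disjoint cycles with lengths [100, 20, 4, 1] on {0,…,124}.
sign(π) = (−1)^{n − #cycles} = (−1)^{125−4} = (−1)^121 = -1.
Via Zolotarev, sign(π_{8}) = (8|125) = -1.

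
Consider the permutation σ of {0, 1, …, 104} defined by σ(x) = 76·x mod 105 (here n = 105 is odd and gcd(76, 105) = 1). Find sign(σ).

-1

Start at x=1: 1 → 76 → 1 (one orbit).
Cycle type of π: 2×45 + 1×15; total 60 cycles.
Σ(ℓ_i−1) = 105−60 = 45; sign = (−1)^45 = -1.
The Jacobi symbol (76|105) = -1 (Zolotarev) agrees.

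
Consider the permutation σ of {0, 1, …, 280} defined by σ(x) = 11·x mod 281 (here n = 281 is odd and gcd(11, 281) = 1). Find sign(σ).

-1

Orbit of 7 under x↦11x: [7, 77, 4, 44, 203, 266, 116]… (length divides ord_281(11)).
Decompose π into cycles: lengths [280, 1] (2 cycles, including the fixed point 0).
sign(π) = (−1)^{n − #cycles} = (−1)^{281−2} = (−1)^279 = -1.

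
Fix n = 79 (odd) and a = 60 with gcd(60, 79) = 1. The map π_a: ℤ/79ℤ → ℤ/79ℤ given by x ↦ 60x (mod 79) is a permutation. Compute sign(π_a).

-1

Orbit of 45 under x↦60x: [45, 14, 50, 77, 38, 68, 51]… (length divides ord_79(60)).
π_60 has 2 disjoint cycles with lengths [78, 1] on {0,…,78}.
Σ(ℓ_i−1) = 79−2 = 77; sign = (−1)^77 = -1.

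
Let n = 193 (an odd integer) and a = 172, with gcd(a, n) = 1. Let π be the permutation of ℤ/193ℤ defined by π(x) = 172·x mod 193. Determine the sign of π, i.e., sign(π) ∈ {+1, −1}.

Start at x=85: 85 → 145 → 43 → 62 → 49 → 129 → 186 → … (one orbit).
Decompose π into cycles: lengths [48, 48, 48, 48, 1] (5 cycles, including the fixed point 0).
n − c = 193 − 5 = 188; sign = (−1)^188 = +1.

+1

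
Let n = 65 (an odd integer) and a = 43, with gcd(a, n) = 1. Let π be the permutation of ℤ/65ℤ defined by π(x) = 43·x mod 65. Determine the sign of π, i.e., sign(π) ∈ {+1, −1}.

-1

Start at x=43: 43 → 29 → 12 → 61 → 23 → 14 → 17 → … (one orbit).
Cycle type of π: 12×4 + 6×2 + 4 + 1; total 8 cycles.
sign(π) = (−1)^{n − #cycles} = (−1)^{65−8} = (−1)^57 = -1.
(43|65)_J = -1 (Zolotarev's lemma cross-check).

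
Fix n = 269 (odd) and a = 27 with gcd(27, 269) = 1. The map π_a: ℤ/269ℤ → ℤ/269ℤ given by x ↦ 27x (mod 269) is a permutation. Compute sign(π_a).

-1

Start at x=131: 131 → 40 → 4 → 108 → 226 → 184 → 126 → … (one orbit).
2 cycles of lengths [268, 1].
2 cycles on 269: each ℓ→(−1)^(ℓ−1), product (−1)^267 = -1.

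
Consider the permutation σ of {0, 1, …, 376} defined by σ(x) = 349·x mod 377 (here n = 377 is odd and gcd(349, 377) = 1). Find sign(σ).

-1

Start at x=59: 59 → 233 → 262 → 204 → 320 → 88 → 175 → … (one orbit).
Cycle type of π: 12×29 + 1×29; total 58 cycles.
n − c = 377 − 58 = 319; sign = (−1)^319 = -1.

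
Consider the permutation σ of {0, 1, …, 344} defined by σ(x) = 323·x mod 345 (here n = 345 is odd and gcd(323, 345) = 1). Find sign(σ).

Start at x=139: 139 → 47 → 1 → 323 → 139 (one orbit).
Cycle lengths of π_323 on ℤ/345ℤ: [4, 4, 4, 4, 4, 4, 4, 4, 4, 4, 4, 4, 4, 4, 4, 4, 4, 4, 4, 4, 4, 4, 4, 4, 4, 4, 4, 4, 4, 4, 4, 4, 4, 4, 4, 4, 4, 4, 4, 4, 4, 4, 4, 4, 4, 4, 4, 4, 4, 4, 4, 4, 4, 4, 4, 4, 4, 4, 4, 4, 4, 4, 4, 4, 4, 4, 4, 4, 4, 2, 2, 2, 2, 2, 2, 2, 2, 2, 2, 2, 2, 2, 2, 2, 2, 2, 2, 2, 2, 2, 2, 2, 1, 1, 1, 1, 1, 1, 1, 1, 1, 1, 1, 1, 1, 1, 1, 1, 1, 1, 1, 1, 1, 1, 1]; 115 cycles in total.
345 − 115 = 230 transpositions; sign(π) = (−1)^230 = +1.

+1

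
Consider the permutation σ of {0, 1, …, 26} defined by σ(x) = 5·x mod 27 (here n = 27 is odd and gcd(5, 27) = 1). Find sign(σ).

-1

Orbit of 23 under x↦5x: [23, 7, 8, 13, 11, 1, 5]… (length divides ord_27(5)).
Cycle lengths of π_5 on ℤ/27ℤ: [18, 6, 2, 1]; 4 cycles in total.
n − c = 27 − 4 = 23; sign = (−1)^23 = -1.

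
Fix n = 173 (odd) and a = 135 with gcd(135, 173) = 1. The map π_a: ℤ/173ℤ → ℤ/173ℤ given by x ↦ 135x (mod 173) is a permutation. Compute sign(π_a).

Trace 84: π^k(84) = [84, 95, 23, 164, 169, 152, 106] for k=0..6.
The orbit structure of x ↦ 135x mod 173: 5 orbits of sizes [43, 43, 43, 43, 1].
sign(π) = (−1)^{n − #cycles} = (−1)^{173−5} = (−1)^168 = +1.

+1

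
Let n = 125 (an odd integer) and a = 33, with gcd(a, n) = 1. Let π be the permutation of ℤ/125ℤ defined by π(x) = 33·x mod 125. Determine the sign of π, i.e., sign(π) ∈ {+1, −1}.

Start at x=122: 122 → 26 → 108 → 64 → 112 → 71 → 93 → … (one orbit).
The orbit structure of x ↦ 33x mod 125: 4 orbits of sizes [100, 20, 4, 1].
125 − 4 = 121 transpositions; sign(π) = (−1)^121 = -1.

-1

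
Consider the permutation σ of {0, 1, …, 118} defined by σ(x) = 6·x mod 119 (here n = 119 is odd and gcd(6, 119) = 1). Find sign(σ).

+1

Start at x=15: 15 → 90 → 64 → 27 → 43 → 20 → 1 → … (one orbit).
π_6 has 11 disjoint cycles with lengths [16, 16, 16, 16, 16, 16, 16, 2, 2, 2, 1] on {0,…,118}.
11 cycles on 119: each ℓ→(−1)^(ℓ−1), product (−1)^108 = +1.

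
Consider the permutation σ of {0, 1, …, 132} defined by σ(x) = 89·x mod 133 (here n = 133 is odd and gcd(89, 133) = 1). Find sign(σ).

Trace 52: π^k(52) = [52, 106, 124, 130, 132, 44, 59] for k=0..6.
π_89 has 9 disjoint cycles with lengths [18, 18, 18, 18, 18, 18, 18, 6, 1] on {0,…,132}.
With 9 cycles on 133 points, sign = (−1)^{133−9} = +1.
The Jacobi symbol (89|133) = +1 (Zolotarev) agrees.

+1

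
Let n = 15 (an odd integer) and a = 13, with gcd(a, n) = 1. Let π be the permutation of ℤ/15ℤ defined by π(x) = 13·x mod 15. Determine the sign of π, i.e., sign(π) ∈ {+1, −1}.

-1

Trace 4: π^k(4) = [4, 7, 1, 13] for k=0..3.
6 cycles of lengths [4, 4, 4, 1, 1, 1].
n − c = 15 − 6 = 9; sign = (−1)^9 = -1.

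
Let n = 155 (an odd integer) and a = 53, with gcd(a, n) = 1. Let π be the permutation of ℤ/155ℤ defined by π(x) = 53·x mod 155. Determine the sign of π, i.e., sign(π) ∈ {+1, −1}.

Trace 48: π^k(48) = [48, 64, 137, 131, 123, 9, 12] for k=0..6.
Cycle type of π: 60×2 + 30 + 4 + 1; total 5 cycles.
5 cycles on 155: each ℓ→(−1)^(ℓ−1), product (−1)^150 = +1.
(53|155)_J = +1 (Zolotarev's lemma cross-check).

+1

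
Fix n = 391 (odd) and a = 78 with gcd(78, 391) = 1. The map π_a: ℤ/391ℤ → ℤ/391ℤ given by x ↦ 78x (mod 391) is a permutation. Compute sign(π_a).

Trace 39: π^k(39) = [39, 305, 330, 325, 326, 13, 232] for k=0..6.
Decompose π into cycles: lengths [176, 176, 16, 11, 11, 1] (6 cycles, including the fixed point 0).
With 6 cycles on 391 points, sign = (−1)^{391−6} = -1.
The Jacobi symbol (78|391) = -1 (Zolotarev) agrees.

-1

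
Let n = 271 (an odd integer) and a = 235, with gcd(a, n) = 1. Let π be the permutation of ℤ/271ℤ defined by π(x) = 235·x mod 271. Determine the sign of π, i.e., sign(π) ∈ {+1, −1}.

-1

Trace 50: π^k(50) = [50, 97, 31, 239, 68, 262, 53] for k=0..6.
Cycle lengths of π_235 on ℤ/271ℤ: [270, 1]; 2 cycles in total.
With 2 cycles on 271 points, sign = (−1)^{271−2} = -1.
Via Zolotarev, sign(π_{235}) = (235|271) = -1.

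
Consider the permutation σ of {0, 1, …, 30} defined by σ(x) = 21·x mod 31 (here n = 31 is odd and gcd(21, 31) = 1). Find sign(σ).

-1

Trace 4: π^k(4) = [4, 22, 28, 30, 10, 24, 8] for k=0..6.
Cycle lengths of π_21 on ℤ/31ℤ: [30, 1]; 2 cycles in total.
With 2 cycles on 31 points, sign = (−1)^{31−2} = -1.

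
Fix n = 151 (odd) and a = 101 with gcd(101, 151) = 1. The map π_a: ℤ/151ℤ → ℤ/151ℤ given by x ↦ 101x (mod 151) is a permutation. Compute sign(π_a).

Trace 131: π^k(131) = [131, 94, 132, 44, 65, 72, 24] for k=0..6.
π_101 has 4 disjoint cycles with lengths [50, 50, 50, 1] on {0,…,150}.
sign(π) = (−1)^{n − #cycles} = (−1)^{151−4} = (−1)^147 = -1.
(101|151)_J = -1 (Zolotarev's lemma cross-check).

-1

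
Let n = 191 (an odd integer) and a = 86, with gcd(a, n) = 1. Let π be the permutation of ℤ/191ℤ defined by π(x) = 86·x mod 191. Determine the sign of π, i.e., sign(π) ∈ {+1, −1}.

+1

Orbit of 149 under x↦86x: [149, 17, 125, 54, 60, 3, 67]… (length divides ord_191(86)).
Decompose π into cycles: lengths [95, 95, 1] (3 cycles, including the fixed point 0).
n − c = 191 − 3 = 188; sign = (−1)^188 = +1.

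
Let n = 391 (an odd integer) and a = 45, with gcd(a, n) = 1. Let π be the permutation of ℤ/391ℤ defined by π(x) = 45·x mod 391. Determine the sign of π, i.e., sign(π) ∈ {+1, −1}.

Start at x=254: 254 → 91 → 185 → 114 → 47 → 160 → 162 → … (one orbit).
The orbit structure of x ↦ 45x mod 391: 35 orbits of sizes [16, 16, 16, 16, 16, 16, 16, 16, 16, 16, 16, 16, 16, 16, 16, 16, 16, 16, 16, 16, 16, 16, 16, 2, 2, 2, 2, 2, 2, 2, 2, 2, 2, 2, 1].
sign(π) = (−1)^{n − #cycles} = (−1)^{391−35} = (−1)^356 = +1.
Via Zolotarev, sign(π_{45}) = (45|391) = +1.

+1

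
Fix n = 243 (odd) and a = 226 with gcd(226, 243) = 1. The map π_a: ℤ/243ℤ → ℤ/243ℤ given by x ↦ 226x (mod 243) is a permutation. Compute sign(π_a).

Start at x=91: 91 → 154 → 55 → 37 → 100 → 1 → 226 → … (one orbit).
Cycle type of π: 27×6 + 9×6 + 3×6 + 1×9; total 27 cycles.
sign(π) = (−1)^{n − #cycles} = (−1)^{243−27} = (−1)^216 = +1.

+1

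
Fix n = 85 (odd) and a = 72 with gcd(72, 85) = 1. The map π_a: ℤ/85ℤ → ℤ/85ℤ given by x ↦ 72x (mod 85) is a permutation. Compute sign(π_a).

-1

Orbit of 72 under x↦72x: [72, 84, 13, 1]… (length divides ord_85(72)).
Cycle type of π: 4×21 + 1; total 22 cycles.
n − c = 85 − 22 = 63; sign = (−1)^63 = -1.
The Jacobi symbol (72|85) = -1 (Zolotarev) agrees.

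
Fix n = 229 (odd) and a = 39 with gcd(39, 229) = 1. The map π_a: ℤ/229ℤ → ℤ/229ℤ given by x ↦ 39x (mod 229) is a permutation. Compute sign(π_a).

Trace 106: π^k(106) = [106, 12, 10, 161, 96, 80, 143] for k=0..6.
Cycle type of π: 228 + 1; total 2 cycles.
229 − 2 = 227 transpositions; sign(π) = (−1)^227 = -1.

-1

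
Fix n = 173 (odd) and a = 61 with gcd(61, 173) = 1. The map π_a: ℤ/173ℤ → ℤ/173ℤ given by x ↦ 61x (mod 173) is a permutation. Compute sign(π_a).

-1

Trace 135: π^k(135) = [135, 104, 116, 156, 1, 61, 88] for k=0..6.
Cycle type of π: 172 + 1; total 2 cycles.
n − c = 173 − 2 = 171; sign = (−1)^171 = -1.
The Jacobi symbol (61|173) = -1 (Zolotarev) agrees.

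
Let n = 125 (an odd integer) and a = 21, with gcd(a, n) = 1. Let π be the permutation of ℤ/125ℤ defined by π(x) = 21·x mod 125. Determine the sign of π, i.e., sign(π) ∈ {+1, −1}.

+1

Start at x=76: 76 → 96 → 16 → 86 → 56 → 51 → 71 → … (one orbit).
The orbit structure of x ↦ 21x mod 125: 13 orbits of sizes [25, 25, 25, 25, 5, 5, 5, 5, 1, 1, 1, 1, 1].
13 cycles on 125: each ℓ→(−1)^(ℓ−1), product (−1)^112 = +1.
The Jacobi symbol (21|125) = +1 (Zolotarev) agrees.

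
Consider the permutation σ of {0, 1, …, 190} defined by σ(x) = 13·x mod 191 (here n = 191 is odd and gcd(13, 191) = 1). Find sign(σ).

+1

Trace 92: π^k(92) = [92, 50, 77, 46, 25, 134, 23] for k=0..6.
Cycle lengths of π_13 on ℤ/191ℤ: [95, 95, 1]; 3 cycles in total.
3 cycles on 191: each ℓ→(−1)^(ℓ−1), product (−1)^188 = +1.
Check: (13/191) = +1 by Zolotarev.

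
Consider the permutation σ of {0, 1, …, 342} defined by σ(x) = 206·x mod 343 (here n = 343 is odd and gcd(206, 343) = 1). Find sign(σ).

Orbit of 102 under x↦206x: [102, 89, 155, 31, 212, 111, 228]… (length divides ord_343(206)).
π_206 has 4 disjoint cycles with lengths [294, 42, 6, 1] on {0,…,342}.
sign(π) = (−1)^{n − #cycles} = (−1)^{343−4} = (−1)^339 = -1.
Check: (206/343) = -1 by Zolotarev.

-1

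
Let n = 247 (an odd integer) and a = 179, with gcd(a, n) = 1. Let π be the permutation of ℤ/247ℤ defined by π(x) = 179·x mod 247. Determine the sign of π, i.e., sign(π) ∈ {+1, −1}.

-1

Start at x=178: 178 → 246 → 68 → 69 → 1 → 179 → 178 (one orbit).
Decompose π into cycles: lengths [6, 6, 6, 6, 6, 6, 6, 6, 6, 6, 6, 6, 6, 6, 6, 6, 6, 6, 6, 6, 6, 6, 6, 6, 6, 6, 6, 6, 6, 6, 6, 6, 6, 6, 6, 6, 6, 6, 6, 6, 6, 1] (42 cycles, including the fixed point 0).
42 cycles on 247: each ℓ→(−1)^(ℓ−1), product (−1)^205 = -1.
Check: (179/247) = -1 by Zolotarev.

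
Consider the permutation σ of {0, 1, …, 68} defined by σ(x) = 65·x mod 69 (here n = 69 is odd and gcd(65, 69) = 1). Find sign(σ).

Trace 55: π^k(55) = [55, 56, 52, 68, 4, 53, 64] for k=0..6.
Cycle lengths of π_65 on ℤ/69ℤ: [22, 22, 22, 2, 1]; 5 cycles in total.
n − c = 69 − 5 = 64; sign = (−1)^64 = +1.
The Jacobi symbol (65|69) = +1 (Zolotarev) agrees.

+1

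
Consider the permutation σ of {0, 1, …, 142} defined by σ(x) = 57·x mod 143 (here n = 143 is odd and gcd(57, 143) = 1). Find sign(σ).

+1

Trace 53: π^k(53) = [53, 18, 25, 138, 1, 57, 103] for k=0..6.
Cycle type of π: 20×6 + 10 + 4×3 + 1; total 11 cycles.
11 cycles on 143: each ℓ→(−1)^(ℓ−1), product (−1)^132 = +1.
Via Zolotarev, sign(π_{57}) = (57|143) = +1.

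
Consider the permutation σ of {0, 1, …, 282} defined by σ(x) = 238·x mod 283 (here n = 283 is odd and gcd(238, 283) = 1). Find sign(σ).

+1

Orbit of 1 under x↦238x: [1, 238, 44]… (length divides ord_283(238)).
Cycle lengths of π_238 on ℤ/283ℤ: [3, 3, 3, 3, 3, 3, 3, 3, 3, 3, 3, 3, 3, 3, 3, 3, 3, 3, 3, 3, 3, 3, 3, 3, 3, 3, 3, 3, 3, 3, 3, 3, 3, 3, 3, 3, 3, 3, 3, 3, 3, 3, 3, 3, 3, 3, 3, 3, 3, 3, 3, 3, 3, 3, 3, 3, 3, 3, 3, 3, 3, 3, 3, 3, 3, 3, 3, 3, 3, 3, 3, 3, 3, 3, 3, 3, 3, 3, 3, 3, 3, 3, 3, 3, 3, 3, 3, 3, 3, 3, 3, 3, 3, 3, 1]; 95 cycles in total.
With 95 cycles on 283 points, sign = (−1)^{283−95} = +1.
(238|283)_J = +1 (Zolotarev's lemma cross-check).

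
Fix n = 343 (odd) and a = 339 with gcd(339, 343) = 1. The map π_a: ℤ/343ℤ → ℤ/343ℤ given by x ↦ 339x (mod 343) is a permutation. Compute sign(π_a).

Trace 122: π^k(122) = [122, 198, 237, 81, 19, 267, 304] for k=0..6.
The orbit structure of x ↦ 339x mod 343: 4 orbits of sizes [294, 42, 6, 1].
sign(π) = (−1)^{n − #cycles} = (−1)^{343−4} = (−1)^339 = -1.
Via Zolotarev, sign(π_{339}) = (339|343) = -1.

-1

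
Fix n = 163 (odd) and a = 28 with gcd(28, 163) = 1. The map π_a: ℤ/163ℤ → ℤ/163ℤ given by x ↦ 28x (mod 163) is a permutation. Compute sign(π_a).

-1

Start at x=25: 25 → 48 → 40 → 142 → 64 → 162 → 135 → … (one orbit).
4 cycles of lengths [54, 54, 54, 1].
4 cycles on 163: each ℓ→(−1)^(ℓ−1), product (−1)^159 = -1.
Check: (28/163) = -1 by Zolotarev.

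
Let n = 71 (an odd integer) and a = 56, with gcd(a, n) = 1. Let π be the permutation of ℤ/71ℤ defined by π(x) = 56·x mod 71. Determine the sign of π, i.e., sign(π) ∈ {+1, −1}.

-1

Trace 57: π^k(57) = [57, 68, 45, 35, 43, 65, 19] for k=0..6.
2 cycles of lengths [70, 1].
71 − 2 = 69 transpositions; sign(π) = (−1)^69 = -1.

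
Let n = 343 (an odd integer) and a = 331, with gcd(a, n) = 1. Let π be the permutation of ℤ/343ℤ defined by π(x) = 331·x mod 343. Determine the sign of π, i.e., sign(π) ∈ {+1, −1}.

Orbit of 170 under x↦331x: [170, 18, 127, 191, 109, 64, 261]… (length divides ord_343(331)).
Cycle type of π: 147×2 + 21×2 + 3×2 + 1; total 7 cycles.
7 cycles on 343: each ℓ→(−1)^(ℓ−1), product (−1)^336 = +1.

+1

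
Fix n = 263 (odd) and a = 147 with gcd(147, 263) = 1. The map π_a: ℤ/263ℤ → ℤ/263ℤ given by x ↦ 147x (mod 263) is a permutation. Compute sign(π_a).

+1

Trace 34: π^k(34) = [34, 1, 147, 43, 9, 8, 124] for k=0..6.
3 cycles of lengths [131, 131, 1].
With 3 cycles on 263 points, sign = (−1)^{263−3} = +1.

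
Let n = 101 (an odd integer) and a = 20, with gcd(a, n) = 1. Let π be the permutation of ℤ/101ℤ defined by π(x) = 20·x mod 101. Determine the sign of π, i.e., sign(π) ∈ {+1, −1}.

+1

Start at x=47: 47 → 31 → 14 → 78 → 45 → 92 → 22 → … (one orbit).
Cycle type of π: 50×2 + 1; total 3 cycles.
Σ(ℓ_i−1) = 101−3 = 98; sign = (−1)^98 = +1.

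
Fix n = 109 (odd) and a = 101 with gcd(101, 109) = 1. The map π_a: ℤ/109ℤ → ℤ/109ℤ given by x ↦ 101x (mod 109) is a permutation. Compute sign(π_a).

-1

Trace 76: π^k(76) = [76, 46, 68, 1, 101, 64, 33] for k=0..6.
Cycle type of π: 12×9 + 1; total 10 cycles.
n − c = 109 − 10 = 99; sign = (−1)^99 = -1.
Check: (101/109) = -1 by Zolotarev.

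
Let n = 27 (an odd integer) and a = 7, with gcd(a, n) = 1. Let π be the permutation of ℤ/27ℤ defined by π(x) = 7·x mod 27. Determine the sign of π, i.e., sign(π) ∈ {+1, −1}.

Start at x=13: 13 → 10 → 16 → 4 → 1 → 7 → 22 → … (one orbit).
7 cycles of lengths [9, 9, 3, 3, 1, 1, 1].
Σ(ℓ_i−1) = 27−7 = 20; sign = (−1)^20 = +1.

+1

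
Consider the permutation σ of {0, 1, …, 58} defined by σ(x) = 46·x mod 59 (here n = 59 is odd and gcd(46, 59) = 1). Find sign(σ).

Orbit of 16 under x↦46x: [16, 28, 49, 12, 21, 22, 9]… (length divides ord_59(46)).
The orbit structure of x ↦ 46x mod 59: 3 orbits of sizes [29, 29, 1].
sign(π) = (−1)^{n − #cycles} = (−1)^{59−3} = (−1)^56 = +1.

+1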